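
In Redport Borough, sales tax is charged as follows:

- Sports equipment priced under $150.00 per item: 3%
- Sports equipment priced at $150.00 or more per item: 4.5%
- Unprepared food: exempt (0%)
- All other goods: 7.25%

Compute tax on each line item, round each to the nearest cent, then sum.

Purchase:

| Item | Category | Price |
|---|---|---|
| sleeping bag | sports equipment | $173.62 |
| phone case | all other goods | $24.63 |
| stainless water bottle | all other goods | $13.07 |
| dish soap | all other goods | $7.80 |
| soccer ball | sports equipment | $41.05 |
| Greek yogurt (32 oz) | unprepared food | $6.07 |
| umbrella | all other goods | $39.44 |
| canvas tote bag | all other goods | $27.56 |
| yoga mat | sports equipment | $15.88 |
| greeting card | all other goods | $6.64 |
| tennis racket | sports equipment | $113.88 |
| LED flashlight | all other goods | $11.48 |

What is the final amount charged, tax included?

Sleeping bag $173.62: sports equipment, $150.00 or more → 4.5% → $7.81
Phone case $24.63: all other goods → 7.25% → $1.79
Stainless water bottle $13.07: all other goods → 7.25% → $0.95
Dish soap $7.80: all other goods → 7.25% → $0.57
Soccer ball $41.05: sports equipment, under $150.00 → 3% → $1.23
Greek yogurt (32 oz) $6.07: unprepared food → 0% → $0.00
Umbrella $39.44: all other goods → 7.25% → $2.86
Canvas tote bag $27.56: all other goods → 7.25% → $2.00
Yoga mat $15.88: sports equipment, under $150.00 → 3% → $0.48
Greeting card $6.64: all other goods → 7.25% → $0.48
Tennis racket $113.88: sports equipment, under $150.00 → 3% → $3.42
LED flashlight $11.48: all other goods → 7.25% → $0.83
Subtotal = $481.12; tax = $22.42; total due = $503.54

$503.54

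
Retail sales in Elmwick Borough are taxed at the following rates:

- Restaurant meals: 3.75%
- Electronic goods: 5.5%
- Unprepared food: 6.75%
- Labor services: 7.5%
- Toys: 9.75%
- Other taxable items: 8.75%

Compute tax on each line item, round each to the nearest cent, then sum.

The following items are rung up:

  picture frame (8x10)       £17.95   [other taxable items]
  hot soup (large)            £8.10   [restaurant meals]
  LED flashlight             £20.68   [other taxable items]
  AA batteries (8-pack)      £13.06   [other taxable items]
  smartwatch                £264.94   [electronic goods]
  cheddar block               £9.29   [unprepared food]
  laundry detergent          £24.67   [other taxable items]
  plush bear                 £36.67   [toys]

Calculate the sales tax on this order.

£25.76

Picture frame (8x10) £17.95: other taxable items → 8.75% → £1.57
Hot soup (large) £8.10: restaurant meals → 3.75% → £0.30
LED flashlight £20.68: other taxable items → 8.75% → £1.81
AA batteries (8-pack) £13.06: other taxable items → 8.75% → £1.14
Smartwatch £264.94: electronic goods → 5.5% → £14.57
Cheddar block £9.29: unprepared food → 6.75% → £0.63
Laundry detergent £24.67: other taxable items → 8.75% → £2.16
Plush bear £36.67: toys → 9.75% → £3.58
Total tax = £1.57 + £0.30 + £1.81 + £1.14 + £14.57 + £0.63 + £2.16 + £3.58 = £25.76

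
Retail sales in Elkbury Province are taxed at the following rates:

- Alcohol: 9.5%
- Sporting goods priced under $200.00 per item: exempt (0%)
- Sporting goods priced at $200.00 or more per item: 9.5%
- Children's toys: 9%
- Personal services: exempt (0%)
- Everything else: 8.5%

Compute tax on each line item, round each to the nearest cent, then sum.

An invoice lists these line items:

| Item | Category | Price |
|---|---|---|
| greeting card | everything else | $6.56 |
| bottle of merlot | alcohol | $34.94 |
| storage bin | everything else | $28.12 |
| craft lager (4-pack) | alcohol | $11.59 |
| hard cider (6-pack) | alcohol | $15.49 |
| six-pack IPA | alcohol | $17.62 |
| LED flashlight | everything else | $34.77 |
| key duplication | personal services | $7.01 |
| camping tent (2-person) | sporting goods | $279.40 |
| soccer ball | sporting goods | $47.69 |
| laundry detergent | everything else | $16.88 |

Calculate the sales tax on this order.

Greeting card $6.56: everything else → 8.5% → $0.56
Bottle of merlot $34.94: alcohol → 9.5% → $3.32
Storage bin $28.12: everything else → 8.5% → $2.39
Craft lager (4-pack) $11.59: alcohol → 9.5% → $1.10
Hard cider (6-pack) $15.49: alcohol → 9.5% → $1.47
Six-pack IPA $17.62: alcohol → 9.5% → $1.67
LED flashlight $34.77: everything else → 8.5% → $2.96
Key duplication $7.01: personal services → 0% → $0.00
Camping tent (2-person) $279.40: sporting goods, $200.00 or more → 9.5% → $26.54
Soccer ball $47.69: sporting goods, under $200.00 → 0% → $0.00
Laundry detergent $16.88: everything else → 8.5% → $1.43
Total tax = $0.56 + $3.32 + $2.39 + $1.10 + $1.47 + $1.67 + $2.96 + $26.54 + $1.43 = $41.44

$41.44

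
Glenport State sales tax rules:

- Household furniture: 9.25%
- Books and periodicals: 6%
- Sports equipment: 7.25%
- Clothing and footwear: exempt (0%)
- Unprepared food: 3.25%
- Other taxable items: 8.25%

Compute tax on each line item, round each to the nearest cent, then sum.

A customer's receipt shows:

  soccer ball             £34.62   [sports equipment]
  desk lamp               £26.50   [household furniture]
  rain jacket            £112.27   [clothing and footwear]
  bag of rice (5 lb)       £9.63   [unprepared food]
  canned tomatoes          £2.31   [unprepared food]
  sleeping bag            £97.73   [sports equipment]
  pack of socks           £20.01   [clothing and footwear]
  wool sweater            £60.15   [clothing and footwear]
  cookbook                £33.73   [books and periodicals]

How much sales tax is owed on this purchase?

£14.46

Soccer ball £34.62: sports equipment → 7.25% → £2.51
Desk lamp £26.50: household furniture → 9.25% → £2.45
Rain jacket £112.27: clothing and footwear → 0% → £0.00
Bag of rice (5 lb) £9.63: unprepared food → 3.25% → £0.31
Canned tomatoes £2.31: unprepared food → 3.25% → £0.08
Sleeping bag £97.73: sports equipment → 7.25% → £7.09
Pack of socks £20.01: clothing and footwear → 0% → £0.00
Wool sweater £60.15: clothing and footwear → 0% → £0.00
Cookbook £33.73: books and periodicals → 6% → £2.02
Total tax = £2.51 + £2.45 + £0.31 + £0.08 + £7.09 + £2.02 = £14.46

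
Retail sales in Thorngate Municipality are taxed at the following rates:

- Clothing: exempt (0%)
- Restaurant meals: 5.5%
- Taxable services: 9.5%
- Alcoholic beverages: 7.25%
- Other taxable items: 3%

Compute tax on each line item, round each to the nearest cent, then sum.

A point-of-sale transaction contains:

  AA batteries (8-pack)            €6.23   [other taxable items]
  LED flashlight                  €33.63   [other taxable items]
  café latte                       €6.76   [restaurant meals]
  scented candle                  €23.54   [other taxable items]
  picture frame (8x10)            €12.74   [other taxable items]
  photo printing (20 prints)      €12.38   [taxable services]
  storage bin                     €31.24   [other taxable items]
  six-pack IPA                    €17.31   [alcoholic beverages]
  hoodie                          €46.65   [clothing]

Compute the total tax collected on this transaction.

AA batteries (8-pack) €6.23: other taxable items → 3% → €0.19
LED flashlight €33.63: other taxable items → 3% → €1.01
Café latte €6.76: restaurant meals → 5.5% → €0.37
Scented candle €23.54: other taxable items → 3% → €0.71
Picture frame (8x10) €12.74: other taxable items → 3% → €0.38
Photo printing (20 prints) €12.38: taxable services → 9.5% → €1.18
Storage bin €31.24: other taxable items → 3% → €0.94
Six-pack IPA €17.31: alcoholic beverages → 7.25% → €1.25
Hoodie €46.65: clothing → 0% → €0.00
Total tax = €0.19 + €1.01 + €0.37 + €0.71 + €0.38 + €1.18 + €0.94 + €1.25 = €6.03

€6.03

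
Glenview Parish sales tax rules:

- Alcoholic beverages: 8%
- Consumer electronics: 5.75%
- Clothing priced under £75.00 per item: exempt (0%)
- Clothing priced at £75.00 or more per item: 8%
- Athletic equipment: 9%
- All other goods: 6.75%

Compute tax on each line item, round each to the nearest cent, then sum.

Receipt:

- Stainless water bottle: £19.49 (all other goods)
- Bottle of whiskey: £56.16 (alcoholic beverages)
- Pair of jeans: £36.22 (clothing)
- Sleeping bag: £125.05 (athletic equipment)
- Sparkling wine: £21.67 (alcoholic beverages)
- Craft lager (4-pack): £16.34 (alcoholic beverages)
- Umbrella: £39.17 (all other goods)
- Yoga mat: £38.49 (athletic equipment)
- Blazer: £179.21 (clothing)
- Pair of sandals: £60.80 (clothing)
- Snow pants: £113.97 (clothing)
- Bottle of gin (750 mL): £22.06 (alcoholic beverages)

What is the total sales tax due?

£51.42

Stainless water bottle £19.49: all other goods → 6.75% → £1.32
Bottle of whiskey £56.16: alcoholic beverages → 8% → £4.49
Pair of jeans £36.22: clothing, under £75.00 → 0% → £0.00
Sleeping bag £125.05: athletic equipment → 9% → £11.25
Sparkling wine £21.67: alcoholic beverages → 8% → £1.73
Craft lager (4-pack) £16.34: alcoholic beverages → 8% → £1.31
Umbrella £39.17: all other goods → 6.75% → £2.64
Yoga mat £38.49: athletic equipment → 9% → £3.46
Blazer £179.21: clothing, £75.00 or more → 8% → £14.34
Pair of sandals £60.80: clothing, under £75.00 → 0% → £0.00
Snow pants £113.97: clothing, £75.00 or more → 8% → £9.12
Bottle of gin (750 mL) £22.06: alcoholic beverages → 8% → £1.76
Total tax = £1.32 + £4.49 + £11.25 + £1.73 + £1.31 + £2.64 + £3.46 + £14.34 + £9.12 + £1.76 = £51.42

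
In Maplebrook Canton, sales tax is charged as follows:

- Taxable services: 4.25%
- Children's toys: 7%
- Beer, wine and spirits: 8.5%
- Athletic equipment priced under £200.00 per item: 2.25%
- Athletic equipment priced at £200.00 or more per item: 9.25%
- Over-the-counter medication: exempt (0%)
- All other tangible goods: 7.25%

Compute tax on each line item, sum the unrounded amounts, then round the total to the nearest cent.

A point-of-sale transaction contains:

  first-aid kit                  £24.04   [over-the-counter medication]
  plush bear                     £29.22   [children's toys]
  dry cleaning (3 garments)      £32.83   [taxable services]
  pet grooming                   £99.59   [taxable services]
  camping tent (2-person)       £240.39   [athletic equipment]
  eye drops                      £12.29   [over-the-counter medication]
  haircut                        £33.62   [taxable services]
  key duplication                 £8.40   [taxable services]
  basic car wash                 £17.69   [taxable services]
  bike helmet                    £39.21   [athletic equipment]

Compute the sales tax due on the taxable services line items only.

Dry cleaning (3 garments) £32.83: taxable services → 4.25% → £1.395275
Pet grooming £99.59: taxable services → 4.25% → £4.232575
Haircut £33.62: taxable services → 4.25% → £1.42885
Key duplication £8.40: taxable services → 4.25% → £0.357
Basic car wash £17.69: taxable services → 4.25% → £0.751825
Tax on taxable services: unrounded sum = £8.165525 → £8.17

£8.17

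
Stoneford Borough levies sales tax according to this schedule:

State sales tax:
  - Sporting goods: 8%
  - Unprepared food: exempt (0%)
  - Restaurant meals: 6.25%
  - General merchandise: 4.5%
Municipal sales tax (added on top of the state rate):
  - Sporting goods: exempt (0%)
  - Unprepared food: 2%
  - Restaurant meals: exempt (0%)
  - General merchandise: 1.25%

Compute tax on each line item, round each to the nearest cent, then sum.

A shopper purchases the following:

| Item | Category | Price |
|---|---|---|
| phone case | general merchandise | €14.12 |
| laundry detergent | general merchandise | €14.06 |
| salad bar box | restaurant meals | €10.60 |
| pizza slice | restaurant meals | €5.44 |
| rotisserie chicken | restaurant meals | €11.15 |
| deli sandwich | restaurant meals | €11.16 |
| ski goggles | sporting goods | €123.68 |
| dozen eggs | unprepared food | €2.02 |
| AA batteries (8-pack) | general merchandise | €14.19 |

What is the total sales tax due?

Phone case €14.12: general merchandise → 4.5% + 1.25% municipal = 5.75% → €0.81
Laundry detergent €14.06: general merchandise → 4.5% + 1.25% municipal = 5.75% → €0.81
Salad bar box €10.60: restaurant meals → 6.25% + 0% municipal = 6.25% → €0.66
Pizza slice €5.44: restaurant meals → 6.25% + 0% municipal = 6.25% → €0.34
Rotisserie chicken €11.15: restaurant meals → 6.25% + 0% municipal = 6.25% → €0.70
Deli sandwich €11.16: restaurant meals → 6.25% + 0% municipal = 6.25% → €0.70
Ski goggles €123.68: sporting goods → 8% + 0% municipal = 8% → €9.89
Dozen eggs €2.02: unprepared food → 0% + 2% municipal = 2% → €0.04
AA batteries (8-pack) €14.19: general merchandise → 4.5% + 1.25% municipal = 5.75% → €0.82
Total tax = €0.81 + €0.81 + €0.66 + €0.34 + €0.70 + €0.70 + €9.89 + €0.04 + €0.82 = €14.77

€14.77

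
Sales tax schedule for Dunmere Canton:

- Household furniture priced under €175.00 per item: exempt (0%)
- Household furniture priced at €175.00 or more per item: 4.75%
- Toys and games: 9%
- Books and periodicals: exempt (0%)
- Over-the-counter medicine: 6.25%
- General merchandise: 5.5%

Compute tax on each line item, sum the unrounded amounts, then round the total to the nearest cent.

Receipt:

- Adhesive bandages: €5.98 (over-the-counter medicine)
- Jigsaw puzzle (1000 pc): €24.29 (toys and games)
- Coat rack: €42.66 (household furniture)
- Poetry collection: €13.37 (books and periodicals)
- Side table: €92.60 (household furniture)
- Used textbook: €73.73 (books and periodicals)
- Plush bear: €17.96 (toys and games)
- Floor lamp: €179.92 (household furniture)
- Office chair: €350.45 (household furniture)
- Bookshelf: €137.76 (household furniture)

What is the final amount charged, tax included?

Adhesive bandages €5.98: over-the-counter medicine → 6.25% → €0.37375
Jigsaw puzzle (1000 pc) €24.29: toys and games → 9% → €2.1861
Coat rack €42.66: household furniture, under €175.00 → 0% → €0.00
Poetry collection €13.37: books and periodicals → 0% → €0.00
Side table €92.60: household furniture, under €175.00 → 0% → €0.00
Used textbook €73.73: books and periodicals → 0% → €0.00
Plush bear €17.96: toys and games → 9% → €1.6164
Floor lamp €179.92: household furniture, €175.00 or more → 4.75% → €8.5462
Office chair €350.45: household furniture, €175.00 or more → 4.75% → €16.646375
Bookshelf €137.76: household furniture, under €175.00 → 0% → €0.00
Subtotal = €938.72; unrounded tax = €29.368825 → €29.37; total due = €968.09

€968.09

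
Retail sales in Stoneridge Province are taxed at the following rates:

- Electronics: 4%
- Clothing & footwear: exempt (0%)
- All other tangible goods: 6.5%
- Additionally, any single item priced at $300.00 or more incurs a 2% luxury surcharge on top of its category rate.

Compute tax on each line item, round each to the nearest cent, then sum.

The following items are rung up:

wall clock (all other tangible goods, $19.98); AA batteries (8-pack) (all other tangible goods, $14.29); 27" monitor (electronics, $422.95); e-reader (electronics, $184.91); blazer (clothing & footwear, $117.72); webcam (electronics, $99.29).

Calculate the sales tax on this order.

Wall clock $19.98: all other tangible goods → 6.5% → $1.30
AA batteries (8-pack) $14.29: all other tangible goods → 6.5% → $0.93
27" monitor $422.95: electronics → 4% + 2% surcharge = 6% → $25.38
E-reader $184.91: electronics → 4% → $7.40
Blazer $117.72: clothing & footwear → 0% → $0.00
Webcam $99.29: electronics → 4% → $3.97
Total tax = $1.30 + $0.93 + $25.38 + $7.40 + $3.97 = $38.98

$38.98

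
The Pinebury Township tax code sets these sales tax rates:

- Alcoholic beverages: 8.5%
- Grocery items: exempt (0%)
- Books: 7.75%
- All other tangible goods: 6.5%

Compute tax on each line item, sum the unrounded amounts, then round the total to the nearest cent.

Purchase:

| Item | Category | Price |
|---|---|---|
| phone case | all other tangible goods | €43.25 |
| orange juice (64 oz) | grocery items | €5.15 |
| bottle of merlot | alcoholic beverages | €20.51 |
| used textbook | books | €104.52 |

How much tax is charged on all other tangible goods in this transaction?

€2.81

Phone case €43.25: all other tangible goods → 6.5% → €2.81125
Tax on all other tangible goods: unrounded sum = €2.81125 → €2.81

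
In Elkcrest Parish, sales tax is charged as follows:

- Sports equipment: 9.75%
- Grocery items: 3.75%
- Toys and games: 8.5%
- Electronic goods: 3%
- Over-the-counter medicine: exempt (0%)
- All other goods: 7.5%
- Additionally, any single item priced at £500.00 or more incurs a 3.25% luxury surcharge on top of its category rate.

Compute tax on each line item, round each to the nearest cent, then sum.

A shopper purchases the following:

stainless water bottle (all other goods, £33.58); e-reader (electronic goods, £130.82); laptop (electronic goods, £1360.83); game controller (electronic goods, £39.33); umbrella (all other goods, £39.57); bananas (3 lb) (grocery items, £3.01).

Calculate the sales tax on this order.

Stainless water bottle £33.58: all other goods → 7.5% → £2.52
E-reader £130.82: electronic goods → 3% → £3.92
Laptop £1360.83: electronic goods → 3% + 3.25% surcharge = 6.25% → £85.05
Game controller £39.33: electronic goods → 3% → £1.18
Umbrella £39.57: all other goods → 7.5% → £2.97
Bananas (3 lb) £3.01: grocery items → 3.75% → £0.11
Total tax = £2.52 + £3.92 + £85.05 + £1.18 + £2.97 + £0.11 = £95.75

£95.75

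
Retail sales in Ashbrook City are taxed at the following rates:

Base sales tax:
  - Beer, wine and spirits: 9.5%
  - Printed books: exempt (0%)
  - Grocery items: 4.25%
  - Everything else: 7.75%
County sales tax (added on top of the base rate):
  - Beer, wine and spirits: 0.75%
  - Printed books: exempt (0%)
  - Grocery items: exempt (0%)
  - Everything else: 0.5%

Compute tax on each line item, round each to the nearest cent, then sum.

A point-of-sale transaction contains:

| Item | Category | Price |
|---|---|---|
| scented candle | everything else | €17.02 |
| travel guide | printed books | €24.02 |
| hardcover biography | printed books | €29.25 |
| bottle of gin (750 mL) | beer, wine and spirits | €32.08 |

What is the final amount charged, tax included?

€107.06

Scented candle €17.02: everything else → 7.75% + 0.5% county = 8.25% → €1.40
Travel guide €24.02: printed books → 0% + 0% county = 0% → €0.00
Hardcover biography €29.25: printed books → 0% + 0% county = 0% → €0.00
Bottle of gin (750 mL) €32.08: beer, wine and spirits → 9.5% + 0.75% county = 10.25% → €3.29
Subtotal = €102.37; tax = €4.69; total due = €107.06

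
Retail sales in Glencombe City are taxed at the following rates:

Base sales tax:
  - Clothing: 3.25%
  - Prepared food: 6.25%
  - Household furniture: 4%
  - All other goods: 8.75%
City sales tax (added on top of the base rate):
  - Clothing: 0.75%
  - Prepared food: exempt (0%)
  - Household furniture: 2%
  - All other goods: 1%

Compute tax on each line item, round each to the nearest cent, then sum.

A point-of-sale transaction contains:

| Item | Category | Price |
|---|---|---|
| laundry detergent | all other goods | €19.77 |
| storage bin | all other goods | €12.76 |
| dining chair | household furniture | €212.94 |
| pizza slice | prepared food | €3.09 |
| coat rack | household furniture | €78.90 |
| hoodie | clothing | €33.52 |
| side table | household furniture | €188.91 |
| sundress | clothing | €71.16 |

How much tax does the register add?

Laundry detergent €19.77: all other goods → 8.75% + 1% city = 9.75% → €1.93
Storage bin €12.76: all other goods → 8.75% + 1% city = 9.75% → €1.24
Dining chair €212.94: household furniture → 4% + 2% city = 6% → €12.78
Pizza slice €3.09: prepared food → 6.25% + 0% city = 6.25% → €0.19
Coat rack €78.90: household furniture → 4% + 2% city = 6% → €4.73
Hoodie €33.52: clothing → 3.25% + 0.75% city = 4% → €1.34
Side table €188.91: household furniture → 4% + 2% city = 6% → €11.33
Sundress €71.16: clothing → 3.25% + 0.75% city = 4% → €2.85
Total tax = €1.93 + €1.24 + €12.78 + €0.19 + €4.73 + €1.34 + €11.33 + €2.85 = €36.39

€36.39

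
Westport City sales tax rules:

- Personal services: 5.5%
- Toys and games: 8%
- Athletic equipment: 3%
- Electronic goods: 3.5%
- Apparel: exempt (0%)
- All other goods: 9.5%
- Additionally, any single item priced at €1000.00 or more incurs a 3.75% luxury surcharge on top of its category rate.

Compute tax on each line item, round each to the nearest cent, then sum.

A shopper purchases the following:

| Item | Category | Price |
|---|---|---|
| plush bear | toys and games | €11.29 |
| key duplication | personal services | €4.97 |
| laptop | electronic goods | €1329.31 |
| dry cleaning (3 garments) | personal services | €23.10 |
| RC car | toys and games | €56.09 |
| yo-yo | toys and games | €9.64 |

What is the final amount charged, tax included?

€1538.47

Plush bear €11.29: toys and games → 8% → €0.90
Key duplication €4.97: personal services → 5.5% → €0.27
Laptop €1329.31: electronic goods → 3.5% + 3.75% surcharge = 7.25% → €96.37
Dry cleaning (3 garments) €23.10: personal services → 5.5% → €1.27
RC car €56.09: toys and games → 8% → €4.49
Yo-yo €9.64: toys and games → 8% → €0.77
Subtotal = €1434.40; tax = €104.07; total due = €1538.47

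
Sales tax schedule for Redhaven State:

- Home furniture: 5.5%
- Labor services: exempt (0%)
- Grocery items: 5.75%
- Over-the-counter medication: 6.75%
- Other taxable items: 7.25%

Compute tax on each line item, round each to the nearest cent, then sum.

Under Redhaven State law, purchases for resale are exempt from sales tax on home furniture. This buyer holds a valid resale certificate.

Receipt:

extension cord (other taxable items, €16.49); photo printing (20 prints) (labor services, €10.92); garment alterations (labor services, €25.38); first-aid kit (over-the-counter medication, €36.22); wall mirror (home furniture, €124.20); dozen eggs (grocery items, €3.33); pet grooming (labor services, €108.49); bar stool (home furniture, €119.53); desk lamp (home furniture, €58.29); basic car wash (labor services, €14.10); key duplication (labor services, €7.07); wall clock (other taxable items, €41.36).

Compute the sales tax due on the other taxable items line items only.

Extension cord €16.49: other taxable items → 7.25% → €1.20
Wall clock €41.36: other taxable items → 7.25% → €3.00
Tax on other taxable items = €1.20 + €3.00 = €4.20

€4.20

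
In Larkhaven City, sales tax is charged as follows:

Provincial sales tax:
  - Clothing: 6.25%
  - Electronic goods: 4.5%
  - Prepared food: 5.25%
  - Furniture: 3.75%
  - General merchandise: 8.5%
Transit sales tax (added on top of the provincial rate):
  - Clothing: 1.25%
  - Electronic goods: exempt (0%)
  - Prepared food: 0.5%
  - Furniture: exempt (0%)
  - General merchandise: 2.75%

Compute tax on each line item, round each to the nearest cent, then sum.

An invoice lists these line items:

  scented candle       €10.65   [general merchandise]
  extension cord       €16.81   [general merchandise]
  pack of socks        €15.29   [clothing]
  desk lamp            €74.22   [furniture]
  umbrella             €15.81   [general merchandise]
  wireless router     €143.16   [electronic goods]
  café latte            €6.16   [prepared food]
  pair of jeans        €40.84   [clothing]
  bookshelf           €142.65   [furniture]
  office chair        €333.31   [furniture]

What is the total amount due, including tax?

€835.40

Scented candle €10.65: general merchandise → 8.5% + 2.75% transit = 11.25% → €1.20
Extension cord €16.81: general merchandise → 8.5% + 2.75% transit = 11.25% → €1.89
Pack of socks €15.29: clothing → 6.25% + 1.25% transit = 7.5% → €1.15
Desk lamp €74.22: furniture → 3.75% + 0% transit = 3.75% → €2.78
Umbrella €15.81: general merchandise → 8.5% + 2.75% transit = 11.25% → €1.78
Wireless router €143.16: electronic goods → 4.5% + 0% transit = 4.5% → €6.44
Café latte €6.16: prepared food → 5.25% + 0.5% transit = 5.75% → €0.35
Pair of jeans €40.84: clothing → 6.25% + 1.25% transit = 7.5% → €3.06
Bookshelf €142.65: furniture → 3.75% + 0% transit = 3.75% → €5.35
Office chair €333.31: furniture → 3.75% + 0% transit = 3.75% → €12.50
Subtotal = €798.90; tax = €36.50; total due = €835.40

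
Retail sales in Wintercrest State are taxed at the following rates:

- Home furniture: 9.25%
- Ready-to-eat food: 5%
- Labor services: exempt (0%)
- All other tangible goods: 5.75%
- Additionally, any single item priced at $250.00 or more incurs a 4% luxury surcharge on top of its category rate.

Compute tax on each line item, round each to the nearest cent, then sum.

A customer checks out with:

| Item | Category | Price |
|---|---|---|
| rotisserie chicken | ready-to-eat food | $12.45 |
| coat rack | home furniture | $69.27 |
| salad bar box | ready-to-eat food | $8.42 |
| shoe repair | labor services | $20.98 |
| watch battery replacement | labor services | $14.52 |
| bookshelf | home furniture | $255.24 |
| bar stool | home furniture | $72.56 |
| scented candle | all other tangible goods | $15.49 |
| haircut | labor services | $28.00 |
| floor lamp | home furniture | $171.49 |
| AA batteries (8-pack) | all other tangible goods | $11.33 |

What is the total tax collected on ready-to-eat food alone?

$1.04

Rotisserie chicken $12.45: ready-to-eat food → 5% → $0.62
Salad bar box $8.42: ready-to-eat food → 5% → $0.42
Tax on ready-to-eat food = $0.62 + $0.42 = $1.04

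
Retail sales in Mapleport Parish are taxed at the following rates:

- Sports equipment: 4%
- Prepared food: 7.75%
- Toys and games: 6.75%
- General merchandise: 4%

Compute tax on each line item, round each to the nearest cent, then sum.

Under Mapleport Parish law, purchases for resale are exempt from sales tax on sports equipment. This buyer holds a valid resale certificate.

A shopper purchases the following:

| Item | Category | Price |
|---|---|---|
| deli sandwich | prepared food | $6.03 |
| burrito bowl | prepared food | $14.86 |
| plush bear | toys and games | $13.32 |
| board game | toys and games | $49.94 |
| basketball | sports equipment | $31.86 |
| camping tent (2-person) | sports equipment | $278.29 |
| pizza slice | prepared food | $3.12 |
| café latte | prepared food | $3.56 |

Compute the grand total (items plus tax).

$407.39

Deli sandwich $6.03: prepared food → 7.75% → $0.47
Burrito bowl $14.86: prepared food → 7.75% → $1.15
Plush bear $13.32: toys and games → 6.75% → $0.90
Board game $49.94: toys and games → 6.75% → $3.37
Basketball $31.86: sports equipment, buyer-exempt → 0% → $0.00
Camping tent (2-person) $278.29: sports equipment, buyer-exempt → 0% → $0.00
Pizza slice $3.12: prepared food → 7.75% → $0.24
Café latte $3.56: prepared food → 7.75% → $0.28
Subtotal = $400.98; tax = $6.41; total due = $407.39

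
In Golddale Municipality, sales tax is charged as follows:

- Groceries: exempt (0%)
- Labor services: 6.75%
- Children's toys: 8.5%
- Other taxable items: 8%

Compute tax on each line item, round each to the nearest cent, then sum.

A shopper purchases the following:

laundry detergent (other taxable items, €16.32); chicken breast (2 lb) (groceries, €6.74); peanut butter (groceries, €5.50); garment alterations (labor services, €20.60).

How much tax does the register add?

Laundry detergent €16.32: other taxable items → 8% → €1.31
Chicken breast (2 lb) €6.74: groceries → 0% → €0.00
Peanut butter €5.50: groceries → 0% → €0.00
Garment alterations €20.60: labor services → 6.75% → €1.39
Total tax = €1.31 + €1.39 = €2.70

€2.70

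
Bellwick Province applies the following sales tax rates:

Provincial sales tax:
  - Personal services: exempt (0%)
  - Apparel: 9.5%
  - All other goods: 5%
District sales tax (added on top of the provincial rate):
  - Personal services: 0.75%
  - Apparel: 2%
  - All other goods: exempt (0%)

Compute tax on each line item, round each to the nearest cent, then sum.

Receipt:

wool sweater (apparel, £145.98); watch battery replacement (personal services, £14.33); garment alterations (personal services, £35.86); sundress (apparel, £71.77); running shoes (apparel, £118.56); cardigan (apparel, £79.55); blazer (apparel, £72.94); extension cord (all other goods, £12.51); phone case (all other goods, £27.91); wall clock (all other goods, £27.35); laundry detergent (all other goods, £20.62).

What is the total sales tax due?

£61.02

Wool sweater £145.98: apparel → 9.5% + 2% district = 11.5% → £16.79
Watch battery replacement £14.33: personal services → 0% + 0.75% district = 0.75% → £0.11
Garment alterations £35.86: personal services → 0% + 0.75% district = 0.75% → £0.27
Sundress £71.77: apparel → 9.5% + 2% district = 11.5% → £8.25
Running shoes £118.56: apparel → 9.5% + 2% district = 11.5% → £13.63
Cardigan £79.55: apparel → 9.5% + 2% district = 11.5% → £9.15
Blazer £72.94: apparel → 9.5% + 2% district = 11.5% → £8.39
Extension cord £12.51: all other goods → 5% + 0% district = 5% → £0.63
Phone case £27.91: all other goods → 5% + 0% district = 5% → £1.40
Wall clock £27.35: all other goods → 5% + 0% district = 5% → £1.37
Laundry detergent £20.62: all other goods → 5% + 0% district = 5% → £1.03
Total tax = £16.79 + £0.11 + £0.27 + £8.25 + £13.63 + £9.15 + £8.39 + £0.63 + £1.40 + £1.37 + £1.03 = £61.02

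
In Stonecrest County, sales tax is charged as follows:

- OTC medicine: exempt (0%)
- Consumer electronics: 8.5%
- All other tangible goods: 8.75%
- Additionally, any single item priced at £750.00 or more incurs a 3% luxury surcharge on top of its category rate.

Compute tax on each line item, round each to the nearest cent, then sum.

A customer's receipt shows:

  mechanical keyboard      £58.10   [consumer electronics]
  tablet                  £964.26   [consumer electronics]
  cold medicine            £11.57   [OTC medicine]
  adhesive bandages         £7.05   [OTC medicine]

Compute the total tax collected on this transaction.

Mechanical keyboard £58.10: consumer electronics → 8.5% → £4.94
Tablet £964.26: consumer electronics → 8.5% + 3% surcharge = 11.5% → £110.89
Cold medicine £11.57: OTC medicine → 0% → £0.00
Adhesive bandages £7.05: OTC medicine → 0% → £0.00
Total tax = £4.94 + £110.89 = £115.83

£115.83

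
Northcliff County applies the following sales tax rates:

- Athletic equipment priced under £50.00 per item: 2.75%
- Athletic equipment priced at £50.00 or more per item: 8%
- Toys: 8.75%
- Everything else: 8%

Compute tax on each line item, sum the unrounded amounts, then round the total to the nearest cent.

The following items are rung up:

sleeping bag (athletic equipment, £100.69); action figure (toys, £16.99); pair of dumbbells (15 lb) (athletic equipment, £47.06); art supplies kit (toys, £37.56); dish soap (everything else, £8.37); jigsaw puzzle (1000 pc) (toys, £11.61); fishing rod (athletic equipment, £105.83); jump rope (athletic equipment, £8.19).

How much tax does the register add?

Sleeping bag £100.69: athletic equipment, £50.00 or more → 8% → £8.0552
Action figure £16.99: toys → 8.75% → £1.486625
Pair of dumbbells (15 lb) £47.06: athletic equipment, under £50.00 → 2.75% → £1.29415
Art supplies kit £37.56: toys → 8.75% → £3.2865
Dish soap £8.37: everything else → 8% → £0.6696
Jigsaw puzzle (1000 pc) £11.61: toys → 8.75% → £1.015875
Fishing rod £105.83: athletic equipment, £50.00 or more → 8% → £8.4664
Jump rope £8.19: athletic equipment, under £50.00 → 2.75% → £0.225225
Unrounded tax sum = £24.499575 → £24.50

£24.50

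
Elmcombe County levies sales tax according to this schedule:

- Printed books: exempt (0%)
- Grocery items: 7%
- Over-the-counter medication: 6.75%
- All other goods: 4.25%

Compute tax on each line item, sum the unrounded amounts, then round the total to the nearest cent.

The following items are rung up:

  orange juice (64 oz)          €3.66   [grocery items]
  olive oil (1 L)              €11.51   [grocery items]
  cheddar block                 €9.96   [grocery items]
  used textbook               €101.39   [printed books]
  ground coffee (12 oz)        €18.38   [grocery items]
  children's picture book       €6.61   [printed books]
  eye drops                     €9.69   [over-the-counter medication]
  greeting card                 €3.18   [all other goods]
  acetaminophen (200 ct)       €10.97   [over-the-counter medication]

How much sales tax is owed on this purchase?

€4.58

Orange juice (64 oz) €3.66: grocery items → 7% → €0.2562
Olive oil (1 L) €11.51: grocery items → 7% → €0.8057
Cheddar block €9.96: grocery items → 7% → €0.6972
Used textbook €101.39: printed books → 0% → €0.00
Ground coffee (12 oz) €18.38: grocery items → 7% → €1.2866
Children's picture book €6.61: printed books → 0% → €0.00
Eye drops €9.69: over-the-counter medication → 6.75% → €0.654075
Greeting card €3.18: all other goods → 4.25% → €0.13515
Acetaminophen (200 ct) €10.97: over-the-counter medication → 6.75% → €0.740475
Unrounded tax sum = €4.5754 → €4.58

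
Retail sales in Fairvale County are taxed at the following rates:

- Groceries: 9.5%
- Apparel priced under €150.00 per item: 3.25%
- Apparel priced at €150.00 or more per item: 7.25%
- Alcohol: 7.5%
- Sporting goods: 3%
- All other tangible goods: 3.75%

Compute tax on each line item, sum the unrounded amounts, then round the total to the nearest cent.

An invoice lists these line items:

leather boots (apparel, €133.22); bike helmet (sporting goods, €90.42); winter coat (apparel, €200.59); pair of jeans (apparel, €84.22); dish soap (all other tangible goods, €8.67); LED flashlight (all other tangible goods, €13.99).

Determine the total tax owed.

Leather boots €133.22: apparel, under €150.00 → 3.25% → €4.32965
Bike helmet €90.42: sporting goods → 3% → €2.7126
Winter coat €200.59: apparel, €150.00 or more → 7.25% → €14.542775
Pair of jeans €84.22: apparel, under €150.00 → 3.25% → €2.73715
Dish soap €8.67: all other tangible goods → 3.75% → €0.325125
LED flashlight €13.99: all other tangible goods → 3.75% → €0.524625
Unrounded tax sum = €25.171925 → €25.17

€25.17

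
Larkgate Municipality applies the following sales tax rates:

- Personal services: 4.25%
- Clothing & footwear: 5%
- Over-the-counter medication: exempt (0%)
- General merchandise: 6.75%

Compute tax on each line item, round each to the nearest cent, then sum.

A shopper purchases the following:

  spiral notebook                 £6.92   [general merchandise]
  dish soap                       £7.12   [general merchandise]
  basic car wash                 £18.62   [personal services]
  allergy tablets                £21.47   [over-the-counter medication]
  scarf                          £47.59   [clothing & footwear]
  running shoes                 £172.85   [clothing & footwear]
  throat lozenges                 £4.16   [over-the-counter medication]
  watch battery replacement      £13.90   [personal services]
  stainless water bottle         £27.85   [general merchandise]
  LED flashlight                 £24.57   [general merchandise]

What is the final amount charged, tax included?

Spiral notebook £6.92: general merchandise → 6.75% → £0.47
Dish soap £7.12: general merchandise → 6.75% → £0.48
Basic car wash £18.62: personal services → 4.25% → £0.79
Allergy tablets £21.47: over-the-counter medication → 0% → £0.00
Scarf £47.59: clothing & footwear → 5% → £2.38
Running shoes £172.85: clothing & footwear → 5% → £8.64
Throat lozenges £4.16: over-the-counter medication → 0% → £0.00
Watch battery replacement £13.90: personal services → 4.25% → £0.59
Stainless water bottle £27.85: general merchandise → 6.75% → £1.88
LED flashlight £24.57: general merchandise → 6.75% → £1.66
Subtotal = £345.05; tax = £16.89; total due = £361.94

£361.94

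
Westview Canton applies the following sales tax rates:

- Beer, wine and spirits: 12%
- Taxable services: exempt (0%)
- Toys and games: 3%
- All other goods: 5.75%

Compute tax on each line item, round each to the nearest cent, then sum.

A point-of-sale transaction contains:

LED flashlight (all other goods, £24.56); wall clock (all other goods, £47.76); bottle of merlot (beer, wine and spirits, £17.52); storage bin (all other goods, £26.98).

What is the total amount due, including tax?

LED flashlight £24.56: all other goods → 5.75% → £1.41
Wall clock £47.76: all other goods → 5.75% → £2.75
Bottle of merlot £17.52: beer, wine and spirits → 12% → £2.10
Storage bin £26.98: all other goods → 5.75% → £1.55
Subtotal = £116.82; tax = £7.81; total due = £124.63

£124.63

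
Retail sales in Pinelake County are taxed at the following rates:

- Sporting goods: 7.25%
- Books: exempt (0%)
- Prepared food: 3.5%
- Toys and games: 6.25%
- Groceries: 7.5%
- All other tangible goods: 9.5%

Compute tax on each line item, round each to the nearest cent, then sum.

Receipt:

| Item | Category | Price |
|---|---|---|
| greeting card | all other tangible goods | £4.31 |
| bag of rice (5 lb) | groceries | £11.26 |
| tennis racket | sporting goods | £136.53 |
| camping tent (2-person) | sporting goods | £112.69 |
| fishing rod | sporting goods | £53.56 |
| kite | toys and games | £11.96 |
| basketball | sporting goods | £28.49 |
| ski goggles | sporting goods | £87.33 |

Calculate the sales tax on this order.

£32.35

Greeting card £4.31: all other tangible goods → 9.5% → £0.41
Bag of rice (5 lb) £11.26: groceries → 7.5% → £0.84
Tennis racket £136.53: sporting goods → 7.25% → £9.90
Camping tent (2-person) £112.69: sporting goods → 7.25% → £8.17
Fishing rod £53.56: sporting goods → 7.25% → £3.88
Kite £11.96: toys and games → 6.25% → £0.75
Basketball £28.49: sporting goods → 7.25% → £2.07
Ski goggles £87.33: sporting goods → 7.25% → £6.33
Total tax = £0.41 + £0.84 + £9.90 + £8.17 + £3.88 + £0.75 + £2.07 + £6.33 = £32.35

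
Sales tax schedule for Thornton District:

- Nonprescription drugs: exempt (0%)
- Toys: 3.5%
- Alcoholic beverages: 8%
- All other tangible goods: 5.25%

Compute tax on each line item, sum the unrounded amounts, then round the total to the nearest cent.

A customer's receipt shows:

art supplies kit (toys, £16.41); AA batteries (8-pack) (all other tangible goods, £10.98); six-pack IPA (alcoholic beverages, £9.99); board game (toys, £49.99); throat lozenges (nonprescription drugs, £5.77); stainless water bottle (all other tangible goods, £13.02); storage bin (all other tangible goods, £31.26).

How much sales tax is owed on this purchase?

£6.02

Art supplies kit £16.41: toys → 3.5% → £0.57435
AA batteries (8-pack) £10.98: all other tangible goods → 5.25% → £0.57645
Six-pack IPA £9.99: alcoholic beverages → 8% → £0.7992
Board game £49.99: toys → 3.5% → £1.74965
Throat lozenges £5.77: nonprescription drugs → 0% → £0.00
Stainless water bottle £13.02: all other tangible goods → 5.25% → £0.68355
Storage bin £31.26: all other tangible goods → 5.25% → £1.64115
Unrounded tax sum = £6.02435 → £6.02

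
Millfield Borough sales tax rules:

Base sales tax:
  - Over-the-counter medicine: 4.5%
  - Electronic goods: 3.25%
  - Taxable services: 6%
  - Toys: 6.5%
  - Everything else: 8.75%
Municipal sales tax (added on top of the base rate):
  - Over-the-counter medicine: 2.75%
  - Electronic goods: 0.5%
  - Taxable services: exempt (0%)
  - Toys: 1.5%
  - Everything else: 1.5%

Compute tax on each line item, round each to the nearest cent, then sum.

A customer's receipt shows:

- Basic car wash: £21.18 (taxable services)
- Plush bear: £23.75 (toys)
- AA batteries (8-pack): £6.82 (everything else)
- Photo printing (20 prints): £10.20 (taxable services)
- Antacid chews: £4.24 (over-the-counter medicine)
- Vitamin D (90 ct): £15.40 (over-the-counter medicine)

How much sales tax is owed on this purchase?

£5.91

Basic car wash £21.18: taxable services → 6% + 0% municipal = 6% → £1.27
Plush bear £23.75: toys → 6.5% + 1.5% municipal = 8% → £1.90
AA batteries (8-pack) £6.82: everything else → 8.75% + 1.5% municipal = 10.25% → £0.70
Photo printing (20 prints) £10.20: taxable services → 6% + 0% municipal = 6% → £0.61
Antacid chews £4.24: over-the-counter medicine → 4.5% + 2.75% municipal = 7.25% → £0.31
Vitamin D (90 ct) £15.40: over-the-counter medicine → 4.5% + 2.75% municipal = 7.25% → £1.12
Total tax = £1.27 + £1.90 + £0.70 + £0.61 + £0.31 + £1.12 = £5.91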